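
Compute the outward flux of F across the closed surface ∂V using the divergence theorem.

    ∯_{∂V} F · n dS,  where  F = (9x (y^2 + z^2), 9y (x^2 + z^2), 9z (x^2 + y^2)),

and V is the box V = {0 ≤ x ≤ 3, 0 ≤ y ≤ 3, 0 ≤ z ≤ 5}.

By the divergence theorem,

    ∯_{∂V} F · n dS = ∭_V (∇ · F) dV.

Compute the divergence:
    ∇ · F = ∂F_x/∂x + ∂F_y/∂y + ∂F_z/∂z = 9y^2 + 9z^2 + 9x^2 + 9z^2 + 9x^2 + 9y^2 = 18x^2 + 18y^2 + 18z^2.

V is a rectangular box, so dV = dx dy dz with 0 ≤ x ≤ 3, 0 ≤ y ≤ 3, 0 ≤ z ≤ 5.

Integrate (18x^2 + 18y^2 + 18z^2) over V as an iterated integral:

    ∭_V (∇·F) dV = ∫_0^{3} ∫_0^{3} ∫_0^{5} (18x^2 + 18y^2 + 18z^2) dz dy dx.

Inner (z from 0 to 5): 90x^2 + 90y^2 + 750.
Middle (y from 0 to 3): 270x^2 + 3060.
Outer (x from 0 to 3): 11610.

Therefore ∯_{∂V} F · n dS = 11610.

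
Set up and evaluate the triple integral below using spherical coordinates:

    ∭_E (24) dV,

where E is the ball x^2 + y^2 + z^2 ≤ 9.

In spherical coordinates, x = ρ sin(φ) cos(θ), y = ρ sin(φ) sin(θ), z = ρ cos(φ), and dV = ρ^2 sin(φ) dρ dφ dθ.

The integrand becomes 24, so

    ∭_E (24) dV = ∫_{0}^{2π} ∫_{0}^{π} ∫_{0}^{3} (24) · ρ^2 sin(φ) dρ dφ dθ.

Inner (ρ): 216sin(φ).
Middle (φ): 432.
Outer (θ): 864π.

Therefore the triple integral equals 864π.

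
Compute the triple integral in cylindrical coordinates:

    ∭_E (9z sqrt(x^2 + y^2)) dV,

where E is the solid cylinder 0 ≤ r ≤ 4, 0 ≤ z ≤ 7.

In cylindrical coordinates, x = r cos(θ), y = r sin(θ), z = z, and dV = r dr dθ dz.

The integrand becomes 9r z, so

    ∭_E (9z sqrt(x^2 + y^2)) dV = ∫_{0}^{2π} ∫_{0}^{4} ∫_{0}^{7} (9r z) · r dz dr dθ.

Inner (z): 441r^2/2.
Middle (r from 0 to 4): 4704.
Outer (θ): 9408π.

Therefore the triple integral equals 9408π.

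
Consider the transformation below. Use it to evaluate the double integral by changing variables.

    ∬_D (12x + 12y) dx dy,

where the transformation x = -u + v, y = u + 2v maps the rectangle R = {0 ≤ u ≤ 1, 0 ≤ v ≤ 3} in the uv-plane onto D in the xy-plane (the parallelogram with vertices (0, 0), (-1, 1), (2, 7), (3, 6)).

Compute the Jacobian determinant of (x, y) with respect to (u, v):

    ∂(x,y)/∂(u,v) = | -1  1 | = (-1)(2) - (1)(1) = -3.
                   | 1  2 |

Its absolute value is |J| = 3 (the area scaling factor).

Substituting x = -u + v, y = u + 2v into the integrand,

    12x + 12y → 36v,

so the integral becomes

    ∬_R (36v) · |J| du dv = ∫_0^1 ∫_0^3 (108v) dv du.

Inner (v): 486.
Outer (u): 486.

Therefore ∬_D (12x + 12y) dx dy = 486.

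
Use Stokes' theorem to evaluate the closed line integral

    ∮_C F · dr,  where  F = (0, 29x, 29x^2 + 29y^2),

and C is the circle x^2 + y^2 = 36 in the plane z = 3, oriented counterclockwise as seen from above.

Let S be the flat disk x^2 + y^2 ≤ 36 in the plane z = 3, with upward unit normal n̂ = ẑ. By Stokes' theorem,

    ∮_C F · dr = ∬_S (∇ × F) · n̂ dS = ∬_D (curl F)_z dA,

where D is the disk x^2 + y^2 ≤ 36.

Compute the curl of F = (0, 29x, 29x^2 + 29y^2):
    (∇ × F)_x = ∂F_z/∂y - ∂F_y/∂z = 58y,
    (∇ × F)_y = ∂F_x/∂z - ∂F_z/∂x = -58x,
    (∇ × F)_z = ∂F_y/∂x - ∂F_x/∂y = 29.

On z = 3, (curl F)_z = 29.

Convert to polar (x = r cos θ, y = r sin θ, dA = r dr dθ); the integrand becomes 29, so

    ∬_D (curl F)_z dA = ∫_0^{2π} ∫_0^{6} (29) · r dr dθ.

Inner (r from 0 to 6): 522.
Outer (θ from 0 to 2π): 1044π.

Therefore ∮_C F · dr = 1044π.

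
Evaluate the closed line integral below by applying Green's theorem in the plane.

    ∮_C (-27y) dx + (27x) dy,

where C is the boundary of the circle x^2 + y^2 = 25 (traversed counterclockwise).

Green's theorem converts the closed line integral into a double integral over the enclosed region D:

    ∮_C P dx + Q dy = ∬_D (∂Q/∂x - ∂P/∂y) dA.

Here P = -27y, Q = 27x, so

    ∂Q/∂x = 27,    ∂P/∂y = -27,
    ∂Q/∂x - ∂P/∂y = 54.

D is the region x^2 + y^2 ≤ 25. Evaluating the double integral:

In polar coordinates (x = r cos θ, y = r sin θ, dA = r dr dθ) the integrand becomes 54, so

    ∬_D (54) dA = ∫_0^{2π} ∫_0^{5} (54) · r dr dθ.

Inner (r from 0 to 5): 675.
Outer (θ from 0 to 2π): 1350π.

Therefore ∮_C P dx + Q dy = 1350π.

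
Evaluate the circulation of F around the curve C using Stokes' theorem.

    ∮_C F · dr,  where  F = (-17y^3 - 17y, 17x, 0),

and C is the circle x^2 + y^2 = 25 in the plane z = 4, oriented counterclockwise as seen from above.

Let S be the flat disk x^2 + y^2 ≤ 25 in the plane z = 4, with upward unit normal n̂ = ẑ. By Stokes' theorem,

    ∮_C F · dr = ∬_S (∇ × F) · n̂ dS = ∬_D (curl F)_z dA,

where D is the disk x^2 + y^2 ≤ 25.

Compute the curl of F = (-17y^3 - 17y, 17x, 0):
    (∇ × F)_x = ∂F_z/∂y - ∂F_y/∂z = 0,
    (∇ × F)_y = ∂F_x/∂z - ∂F_z/∂x = 0,
    (∇ × F)_z = ∂F_y/∂x - ∂F_x/∂y = 51y^2 + 34.

On z = 4, (curl F)_z = 51y^2 + 34.

Convert to polar (x = r cos θ, y = r sin θ, dA = r dr dθ); the integrand becomes 51r^2sin(θ)^2 + 34, so

    ∬_D (curl F)_z dA = ∫_0^{2π} ∫_0^{5} (51r^2sin(θ)^2 + 34) · r dr dθ.

Inner (r from 0 to 5): 31875sin(θ)^2/4 + 425.
Outer (θ from 0 to 2π): 35275π/4.

Therefore ∮_C F · dr = 35275π/4.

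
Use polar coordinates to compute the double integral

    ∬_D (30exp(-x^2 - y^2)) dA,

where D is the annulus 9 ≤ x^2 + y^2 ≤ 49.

The region D is 3 ≤ r ≤ 7, 0 ≤ θ ≤ 2π in polar coordinates, where x = r cos(θ), y = r sin(θ), and dA = r dr dθ.

Under the substitution, the integrand becomes 30exp(-r^2), so

    ∬_D (30exp(-x^2 - y^2)) dA = ∫_{0}^{2π} ∫_{3}^{7} (30exp(-r^2)) · r dr dθ.

Inner integral (in r): ∫_{3}^{7} (30exp(-r^2)) · r dr = -(15 - 15exp(40))exp(-49).

Outer integral (in θ): ∫_{0}^{2π} (-(15 - 15exp(40))exp(-49)) dθ = -30π (1 - exp(40))exp(-49).

Therefore ∬_D (30exp(-x^2 - y^2)) dA = -30π (1 - exp(40))exp(-49).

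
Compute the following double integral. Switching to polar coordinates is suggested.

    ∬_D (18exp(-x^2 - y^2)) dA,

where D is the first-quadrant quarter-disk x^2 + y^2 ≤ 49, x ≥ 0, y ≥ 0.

The region D is 0 ≤ r ≤ 7, 0 ≤ θ ≤ π/2 in polar coordinates, where x = r cos(θ), y = r sin(θ), and dA = r dr dθ.

Under the substitution, the integrand becomes 18exp(-r^2), so

    ∬_D (18exp(-x^2 - y^2)) dA = ∫_{0}^{π/2} ∫_{0}^{7} (18exp(-r^2)) · r dr dθ.

Inner integral (in r): ∫_{0}^{7} (18exp(-r^2)) · r dr = 9 - 9exp(-49).

Outer integral (in θ): ∫_{0}^{π/2} (9 - 9exp(-49)) dθ = -9π (1 - exp(49))exp(-49)/2.

Therefore ∬_D (18exp(-x^2 - y^2)) dA = -9π (1 - exp(49))exp(-49)/2.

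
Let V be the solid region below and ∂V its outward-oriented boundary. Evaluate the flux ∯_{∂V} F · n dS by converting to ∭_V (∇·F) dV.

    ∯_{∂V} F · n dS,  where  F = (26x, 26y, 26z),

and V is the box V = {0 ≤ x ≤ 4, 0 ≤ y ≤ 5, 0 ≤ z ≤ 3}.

By the divergence theorem,

    ∯_{∂V} F · n dS = ∭_V (∇ · F) dV.

Compute the divergence:
    ∇ · F = ∂F_x/∂x + ∂F_y/∂y + ∂F_z/∂z = 26 + 26 + 26 = 78.

V is a rectangular box, so dV = dx dy dz with 0 ≤ x ≤ 4, 0 ≤ y ≤ 5, 0 ≤ z ≤ 3.

Integrate (78) over V as an iterated integral:

    ∭_V (∇·F) dV = ∫_0^{4} ∫_0^{5} ∫_0^{3} (78) dz dy dx.

Inner (z from 0 to 3): 234.
Middle (y from 0 to 5): 1170.
Outer (x from 0 to 4): 4680.

Therefore ∯_{∂V} F · n dS = 4680.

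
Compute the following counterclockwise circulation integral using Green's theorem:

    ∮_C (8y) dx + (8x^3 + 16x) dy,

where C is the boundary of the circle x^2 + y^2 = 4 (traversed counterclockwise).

Green's theorem converts the closed line integral into a double integral over the enclosed region D:

    ∮_C P dx + Q dy = ∬_D (∂Q/∂x - ∂P/∂y) dA.

Here P = 8y, Q = 8x^3 + 16x, so

    ∂Q/∂x = 24x^2 + 16,    ∂P/∂y = 8,
    ∂Q/∂x - ∂P/∂y = 24x^2 + 8.

D is the region x^2 + y^2 ≤ 4. Evaluating the double integral:

In polar coordinates (x = r cos θ, y = r sin θ, dA = r dr dθ) the integrand becomes 24r^2cos(θ)^2 + 8, so

    ∬_D (24x^2 + 8) dA = ∫_0^{2π} ∫_0^{2} (24r^2cos(θ)^2 + 8) · r dr dθ.

Inner (r from 0 to 2): 96cos(θ)^2 + 16.
Outer (θ from 0 to 2π): 128π.

Therefore ∮_C P dx + Q dy = 128π.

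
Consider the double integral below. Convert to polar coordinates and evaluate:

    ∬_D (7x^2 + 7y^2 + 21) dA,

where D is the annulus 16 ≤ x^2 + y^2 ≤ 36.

The region D is 4 ≤ r ≤ 6, 0 ≤ θ ≤ 2π in polar coordinates, where x = r cos(θ), y = r sin(θ), and dA = r dr dθ.

Under the substitution, the integrand becomes 7r^2 + 21, so

    ∬_D (7x^2 + 7y^2 + 21) dA = ∫_{0}^{2π} ∫_{4}^{6} (7r^2 + 21) · r dr dθ.

Inner integral (in r): ∫_{4}^{6} (7r^2 + 21) · r dr = 2030.

Outer integral (in θ): ∫_{0}^{2π} (2030) dθ = 4060π.

Therefore ∬_D (7x^2 + 7y^2 + 21) dA = 4060π.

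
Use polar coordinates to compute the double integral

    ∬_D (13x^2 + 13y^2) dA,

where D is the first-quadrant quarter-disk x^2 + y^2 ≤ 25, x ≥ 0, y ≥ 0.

The region D is 0 ≤ r ≤ 5, 0 ≤ θ ≤ π/2 in polar coordinates, where x = r cos(θ), y = r sin(θ), and dA = r dr dθ.

Under the substitution, the integrand becomes 13r^2, so

    ∬_D (13x^2 + 13y^2) dA = ∫_{0}^{π/2} ∫_{0}^{5} (13r^2) · r dr dθ.

Inner integral (in r): ∫_{0}^{5} (13r^2) · r dr = 8125/4.

Outer integral (in θ): ∫_{0}^{π/2} (8125/4) dθ = 8125π/8.

Therefore ∬_D (13x^2 + 13y^2) dA = 8125π/8.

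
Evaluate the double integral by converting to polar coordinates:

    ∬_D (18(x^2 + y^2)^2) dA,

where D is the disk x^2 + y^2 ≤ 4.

The region D is 0 ≤ r ≤ 2, 0 ≤ θ ≤ 2π in polar coordinates, where x = r cos(θ), y = r sin(θ), and dA = r dr dθ.

Under the substitution, the integrand becomes 18r^4, so

    ∬_D (18(x^2 + y^2)^2) dA = ∫_{0}^{2π} ∫_{0}^{2} (18r^4) · r dr dθ.

Inner integral (in r): ∫_{0}^{2} (18r^4) · r dr = 192.

Outer integral (in θ): ∫_{0}^{2π} (192) dθ = 384π.

Therefore ∬_D (18(x^2 + y^2)^2) dA = 384π.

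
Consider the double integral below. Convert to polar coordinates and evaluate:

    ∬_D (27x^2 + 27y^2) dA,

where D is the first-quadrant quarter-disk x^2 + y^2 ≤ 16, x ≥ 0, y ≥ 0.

The region D is 0 ≤ r ≤ 4, 0 ≤ θ ≤ π/2 in polar coordinates, where x = r cos(θ), y = r sin(θ), and dA = r dr dθ.

Under the substitution, the integrand becomes 27r^2, so

    ∬_D (27x^2 + 27y^2) dA = ∫_{0}^{π/2} ∫_{0}^{4} (27r^2) · r dr dθ.

Inner integral (in r): ∫_{0}^{4} (27r^2) · r dr = 1728.

Outer integral (in θ): ∫_{0}^{π/2} (1728) dθ = 864π.

Therefore ∬_D (27x^2 + 27y^2) dA = 864π.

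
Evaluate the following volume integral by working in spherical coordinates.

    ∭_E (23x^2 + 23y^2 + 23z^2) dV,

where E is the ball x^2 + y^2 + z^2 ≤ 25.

In spherical coordinates, x = ρ sin(φ) cos(θ), y = ρ sin(φ) sin(θ), z = ρ cos(φ), and dV = ρ^2 sin(φ) dρ dφ dθ.

The integrand becomes 23ρ^2, so

    ∭_E (23x^2 + 23y^2 + 23z^2) dV = ∫_{0}^{2π} ∫_{0}^{π} ∫_{0}^{5} (23ρ^2) · ρ^2 sin(φ) dρ dφ dθ.

Inner (ρ): 14375sin(φ).
Middle (φ): 28750.
Outer (θ): 57500π.

Therefore the triple integral equals 57500π.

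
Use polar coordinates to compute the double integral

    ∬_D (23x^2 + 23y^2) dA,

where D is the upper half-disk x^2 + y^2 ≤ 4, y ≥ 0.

The region D is 0 ≤ r ≤ 2, 0 ≤ θ ≤ π in polar coordinates, where x = r cos(θ), y = r sin(θ), and dA = r dr dθ.

Under the substitution, the integrand becomes 23r^2, so

    ∬_D (23x^2 + 23y^2) dA = ∫_{0}^{π} ∫_{0}^{2} (23r^2) · r dr dθ.

Inner integral (in r): ∫_{0}^{2} (23r^2) · r dr = 92.

Outer integral (in θ): ∫_{0}^{π} (92) dθ = 92π.

Therefore ∬_D (23x^2 + 23y^2) dA = 92π.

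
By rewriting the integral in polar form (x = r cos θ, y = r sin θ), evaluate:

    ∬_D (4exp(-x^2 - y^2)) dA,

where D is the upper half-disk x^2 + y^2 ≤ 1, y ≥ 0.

The region D is 0 ≤ r ≤ 1, 0 ≤ θ ≤ π in polar coordinates, where x = r cos(θ), y = r sin(θ), and dA = r dr dθ.

Under the substitution, the integrand becomes 4exp(-r^2), so

    ∬_D (4exp(-x^2 - y^2)) dA = ∫_{0}^{π} ∫_{0}^{1} (4exp(-r^2)) · r dr dθ.

Inner integral (in r): ∫_{0}^{1} (4exp(-r^2)) · r dr = 2 - 2exp(-1).

Outer integral (in θ): ∫_{0}^{π} (2 - 2exp(-1)) dθ = -2π exp(-1) + 2π.

Therefore ∬_D (4exp(-x^2 - y^2)) dA = -2π exp(-1) + 2π.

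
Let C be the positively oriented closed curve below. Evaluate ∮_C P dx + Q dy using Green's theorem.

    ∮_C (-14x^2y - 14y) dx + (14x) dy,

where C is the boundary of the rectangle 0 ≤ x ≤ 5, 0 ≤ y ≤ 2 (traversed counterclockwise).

Green's theorem converts the closed line integral into a double integral over the enclosed region D:

    ∮_C P dx + Q dy = ∬_D (∂Q/∂x - ∂P/∂y) dA.

Here P = -14x^2y - 14y, Q = 14x, so

    ∂Q/∂x = 14,    ∂P/∂y = -14x^2 - 14,
    ∂Q/∂x - ∂P/∂y = 14x^2 + 28.

D is the region 0 ≤ x ≤ 5, 0 ≤ y ≤ 2. Evaluating the double integral:

    ∬_D (14x^2 + 28) dA = ∫_0^{5} ∫_0^{2} (14x^2 + 28) dy dx.

Inner (y from 0 to 2): 28x^2 + 56.
Outer (x from 0 to 5): 4340/3.

Therefore ∮_C P dx + Q dy = 4340/3.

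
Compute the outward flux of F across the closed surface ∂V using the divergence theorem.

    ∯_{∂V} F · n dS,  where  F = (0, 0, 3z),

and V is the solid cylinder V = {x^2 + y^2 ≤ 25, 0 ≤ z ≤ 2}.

By the divergence theorem,

    ∯_{∂V} F · n dS = ∭_V (∇ · F) dV.

Compute the divergence:
    ∇ · F = ∂F_x/∂x + ∂F_y/∂y + ∂F_z/∂z = 0 + 0 + 3 = 3.

In cylindrical coordinates, x = r cos(θ), y = r sin(θ), z = z, dV = r dr dθ dz, with 0 ≤ r ≤ 5, 0 ≤ θ ≤ 2π, 0 ≤ z ≤ 2.

The integrand, after substitution and multiplying by the volume element, becomes (3) · r, so

    ∭_V (∇·F) dV = ∫_0^{2π} ∫_0^{5} ∫_0^{2} (3) · r dz dr dθ.

Inner (z from 0 to 2): 6r.
Middle (r from 0 to 5): 75.
Outer (θ from 0 to 2π): 150π.

Therefore ∯_{∂V} F · n dS = 150π.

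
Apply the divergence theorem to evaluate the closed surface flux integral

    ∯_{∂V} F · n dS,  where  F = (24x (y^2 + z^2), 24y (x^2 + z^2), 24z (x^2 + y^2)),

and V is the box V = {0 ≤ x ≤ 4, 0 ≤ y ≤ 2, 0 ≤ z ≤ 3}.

By the divergence theorem,

    ∯_{∂V} F · n dS = ∭_V (∇ · F) dV.

Compute the divergence:
    ∇ · F = ∂F_x/∂x + ∂F_y/∂y + ∂F_z/∂z = 24y^2 + 24z^2 + 24x^2 + 24z^2 + 24x^2 + 24y^2 = 48x^2 + 48y^2 + 48z^2.

V is a rectangular box, so dV = dx dy dz with 0 ≤ x ≤ 4, 0 ≤ y ≤ 2, 0 ≤ z ≤ 3.

Integrate (48x^2 + 48y^2 + 48z^2) over V as an iterated integral:

    ∭_V (∇·F) dV = ∫_0^{4} ∫_0^{2} ∫_0^{3} (48x^2 + 48y^2 + 48z^2) dz dy dx.

Inner (z from 0 to 3): 144x^2 + 144y^2 + 432.
Middle (y from 0 to 2): 288x^2 + 1248.
Outer (x from 0 to 4): 11136.

Therefore ∯_{∂V} F · n dS = 11136.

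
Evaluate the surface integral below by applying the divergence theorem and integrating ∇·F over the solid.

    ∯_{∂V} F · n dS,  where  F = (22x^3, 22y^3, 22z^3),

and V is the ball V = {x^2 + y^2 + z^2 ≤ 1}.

By the divergence theorem,

    ∯_{∂V} F · n dS = ∭_V (∇ · F) dV.

Compute the divergence:
    ∇ · F = ∂F_x/∂x + ∂F_y/∂y + ∂F_z/∂z = 66x^2 + 66y^2 + 66z^2.

In spherical coordinates, x = ρ sin(φ) cos(θ), y = ρ sin(φ) sin(θ), z = ρ cos(φ), dV = ρ^2 sin(φ) dρ dφ dθ, with 0 ≤ ρ ≤ 1, 0 ≤ φ ≤ π, 0 ≤ θ ≤ 2π.

The integrand, after substitution and multiplying by the volume element, becomes (66ρ^2) · ρ^2 sin(φ), so

    ∭_V (∇·F) dV = ∫_0^{2π} ∫_0^{π} ∫_0^{1} (66ρ^2) · ρ^2 sin(φ) dρ dφ dθ.

Inner (ρ from 0 to 1): 66sin(φ)/5.
Middle (φ from 0 to π): 132/5.
Outer (θ from 0 to 2π): 264π/5.

Therefore ∯_{∂V} F · n dS = 264π/5.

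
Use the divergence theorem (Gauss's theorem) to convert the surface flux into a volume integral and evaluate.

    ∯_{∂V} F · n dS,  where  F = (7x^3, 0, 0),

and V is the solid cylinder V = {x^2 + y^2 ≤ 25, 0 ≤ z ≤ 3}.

By the divergence theorem,

    ∯_{∂V} F · n dS = ∭_V (∇ · F) dV.

Compute the divergence:
    ∇ · F = ∂F_x/∂x + ∂F_y/∂y + ∂F_z/∂z = 21x^2 + 0 + 0 = 21x^2.

In cylindrical coordinates, x = r cos(θ), y = r sin(θ), z = z, dV = r dr dθ dz, with 0 ≤ r ≤ 5, 0 ≤ θ ≤ 2π, 0 ≤ z ≤ 3.

The integrand, after substitution and multiplying by the volume element, becomes (21r^2cos(θ)^2) · r, so

    ∭_V (∇·F) dV = ∫_0^{2π} ∫_0^{5} ∫_0^{3} (21r^2cos(θ)^2) · r dz dr dθ.

Inner (z from 0 to 3): 63r^3cos(θ)^2.
Middle (r from 0 to 5): 39375cos(θ)^2/4.
Outer (θ from 0 to 2π): 39375π/4.

Therefore ∯_{∂V} F · n dS = 39375π/4.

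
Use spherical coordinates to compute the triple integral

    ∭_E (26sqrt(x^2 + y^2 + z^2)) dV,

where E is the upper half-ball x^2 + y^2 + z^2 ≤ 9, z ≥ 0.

In spherical coordinates, x = ρ sin(φ) cos(θ), y = ρ sin(φ) sin(θ), z = ρ cos(φ), and dV = ρ^2 sin(φ) dρ dφ dθ.

The integrand becomes 26ρ, so

    ∭_E (26sqrt(x^2 + y^2 + z^2)) dV = ∫_{0}^{2π} ∫_{0}^{π/2} ∫_{0}^{3} (26ρ) · ρ^2 sin(φ) dρ dφ dθ.

Inner (ρ): 1053sin(φ)/2.
Middle (φ): 1053/2.
Outer (θ): 1053π.

Therefore the triple integral equals 1053π.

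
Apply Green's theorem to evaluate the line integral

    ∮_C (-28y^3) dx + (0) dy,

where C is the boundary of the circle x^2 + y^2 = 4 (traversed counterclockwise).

Green's theorem converts the closed line integral into a double integral over the enclosed region D:

    ∮_C P dx + Q dy = ∬_D (∂Q/∂x - ∂P/∂y) dA.

Here P = -28y^3, Q = 0, so

    ∂Q/∂x = 0,    ∂P/∂y = -84y^2,
    ∂Q/∂x - ∂P/∂y = 84y^2.

D is the region x^2 + y^2 ≤ 4. Evaluating the double integral:

In polar coordinates (x = r cos θ, y = r sin θ, dA = r dr dθ) the integrand becomes 84r^2sin(θ)^2, so

    ∬_D (84y^2) dA = ∫_0^{2π} ∫_0^{2} (84r^2sin(θ)^2) · r dr dθ.

Inner (r from 0 to 2): 336sin(θ)^2.
Outer (θ from 0 to 2π): 336π.

Therefore ∮_C P dx + Q dy = 336π.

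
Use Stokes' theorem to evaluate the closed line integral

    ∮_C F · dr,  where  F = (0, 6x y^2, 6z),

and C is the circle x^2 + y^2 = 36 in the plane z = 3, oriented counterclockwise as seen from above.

Let S be the flat disk x^2 + y^2 ≤ 36 in the plane z = 3, with upward unit normal n̂ = ẑ. By Stokes' theorem,

    ∮_C F · dr = ∬_S (∇ × F) · n̂ dS = ∬_D (curl F)_z dA,

where D is the disk x^2 + y^2 ≤ 36.

Compute the curl of F = (0, 6x y^2, 6z):
    (∇ × F)_x = ∂F_z/∂y - ∂F_y/∂z = 0,
    (∇ × F)_y = ∂F_x/∂z - ∂F_z/∂x = 0,
    (∇ × F)_z = ∂F_y/∂x - ∂F_x/∂y = 6y^2.

On z = 3, (curl F)_z = 6y^2.

Convert to polar (x = r cos θ, y = r sin θ, dA = r dr dθ); the integrand becomes 6r^2sin(θ)^2, so

    ∬_D (curl F)_z dA = ∫_0^{2π} ∫_0^{6} (6r^2sin(θ)^2) · r dr dθ.

Inner (r from 0 to 6): 1944sin(θ)^2.
Outer (θ from 0 to 2π): 1944π.

Therefore ∮_C F · dr = 1944π.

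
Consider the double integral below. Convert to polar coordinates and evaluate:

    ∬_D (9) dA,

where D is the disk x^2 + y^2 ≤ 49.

The region D is 0 ≤ r ≤ 7, 0 ≤ θ ≤ 2π in polar coordinates, where x = r cos(θ), y = r sin(θ), and dA = r dr dθ.

Under the substitution, the integrand becomes 9, so

    ∬_D (9) dA = ∫_{0}^{2π} ∫_{0}^{7} (9) · r dr dθ.

Inner integral (in r): ∫_{0}^{7} (9) · r dr = 441/2.

Outer integral (in θ): ∫_{0}^{2π} (441/2) dθ = 441π.

Therefore ∬_D (9) dA = 441π.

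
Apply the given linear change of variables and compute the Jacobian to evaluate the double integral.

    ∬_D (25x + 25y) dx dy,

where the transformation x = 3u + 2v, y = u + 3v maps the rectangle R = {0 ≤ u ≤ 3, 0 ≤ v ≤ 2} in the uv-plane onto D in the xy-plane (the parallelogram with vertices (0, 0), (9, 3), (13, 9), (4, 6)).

Compute the Jacobian determinant of (x, y) with respect to (u, v):

    ∂(x,y)/∂(u,v) = | 3  2 | = (3)(3) - (2)(1) = 7.
                   | 1  3 |

Its absolute value is |J| = 7 (the area scaling factor).

Substituting x = 3u + 2v, y = u + 3v into the integrand,

    25x + 25y → 100u + 125v,

so the integral becomes

    ∬_R (100u + 125v) · |J| du dv = ∫_0^3 ∫_0^2 (700u + 875v) dv du.

Inner (v): 1400u + 1750.
Outer (u): 11550.

Therefore ∬_D (25x + 25y) dx dy = 11550.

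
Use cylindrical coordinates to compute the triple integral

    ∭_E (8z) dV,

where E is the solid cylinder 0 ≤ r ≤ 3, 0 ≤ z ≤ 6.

In cylindrical coordinates, x = r cos(θ), y = r sin(θ), z = z, and dV = r dr dθ dz.

The integrand becomes 8z, so

    ∭_E (8z) dV = ∫_{0}^{2π} ∫_{0}^{3} ∫_{0}^{6} (8z) · r dz dr dθ.

Inner (z): 144r.
Middle (r from 0 to 3): 648.
Outer (θ): 1296π.

Therefore the triple integral equals 1296π.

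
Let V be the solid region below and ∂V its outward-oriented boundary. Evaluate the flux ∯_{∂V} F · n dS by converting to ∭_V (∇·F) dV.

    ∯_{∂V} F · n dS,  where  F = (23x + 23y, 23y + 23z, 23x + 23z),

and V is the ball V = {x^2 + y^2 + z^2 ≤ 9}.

By the divergence theorem,

    ∯_{∂V} F · n dS = ∭_V (∇ · F) dV.

Compute the divergence:
    ∇ · F = ∂F_x/∂x + ∂F_y/∂y + ∂F_z/∂z = 23 + 23 + 23 = 69.

In spherical coordinates, x = ρ sin(φ) cos(θ), y = ρ sin(φ) sin(θ), z = ρ cos(φ), dV = ρ^2 sin(φ) dρ dφ dθ, with 0 ≤ ρ ≤ 3, 0 ≤ φ ≤ π, 0 ≤ θ ≤ 2π.

The integrand, after substitution and multiplying by the volume element, becomes (69) · ρ^2 sin(φ), so

    ∭_V (∇·F) dV = ∫_0^{2π} ∫_0^{π} ∫_0^{3} (69) · ρ^2 sin(φ) dρ dφ dθ.

Inner (ρ from 0 to 3): 621sin(φ).
Middle (φ from 0 to π): 1242.
Outer (θ from 0 to 2π): 2484π.

Therefore ∯_{∂V} F · n dS = 2484π.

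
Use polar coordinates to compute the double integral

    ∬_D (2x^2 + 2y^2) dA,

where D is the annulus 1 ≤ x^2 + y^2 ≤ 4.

The region D is 1 ≤ r ≤ 2, 0 ≤ θ ≤ 2π in polar coordinates, where x = r cos(θ), y = r sin(θ), and dA = r dr dθ.

Under the substitution, the integrand becomes 2r^2, so

    ∬_D (2x^2 + 2y^2) dA = ∫_{0}^{2π} ∫_{1}^{2} (2r^2) · r dr dθ.

Inner integral (in r): ∫_{1}^{2} (2r^2) · r dr = 15/2.

Outer integral (in θ): ∫_{0}^{2π} (15/2) dθ = 15π.

Therefore ∬_D (2x^2 + 2y^2) dA = 15π.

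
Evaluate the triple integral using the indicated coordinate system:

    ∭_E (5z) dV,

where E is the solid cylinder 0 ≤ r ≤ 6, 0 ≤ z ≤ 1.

In cylindrical coordinates, x = r cos(θ), y = r sin(θ), z = z, and dV = r dr dθ dz.

The integrand becomes 5z, so

    ∭_E (5z) dV = ∫_{0}^{2π} ∫_{0}^{6} ∫_{0}^{1} (5z) · r dz dr dθ.

Inner (z): 5r/2.
Middle (r from 0 to 6): 45.
Outer (θ): 90π.

Therefore the triple integral equals 90π.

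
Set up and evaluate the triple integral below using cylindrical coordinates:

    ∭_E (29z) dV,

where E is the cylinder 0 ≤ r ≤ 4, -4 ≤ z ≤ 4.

In cylindrical coordinates, x = r cos(θ), y = r sin(θ), z = z, and dV = r dr dθ dz.

The integrand becomes 29z, so

    ∭_E (29z) dV = ∫_{0}^{2π} ∫_{0}^{4} ∫_{-4}^{4} (29z) · r dz dr dθ.

Inner (z): 0.
Middle (r from 0 to 4): 0.
Outer (θ): 0.

Therefore the triple integral equals 0.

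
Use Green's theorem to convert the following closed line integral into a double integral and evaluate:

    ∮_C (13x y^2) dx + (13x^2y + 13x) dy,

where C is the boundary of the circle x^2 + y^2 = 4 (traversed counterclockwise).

Green's theorem converts the closed line integral into a double integral over the enclosed region D:

    ∮_C P dx + Q dy = ∬_D (∂Q/∂x - ∂P/∂y) dA.

Here P = 13x y^2, Q = 13x^2y + 13x, so

    ∂Q/∂x = 26x y + 13,    ∂P/∂y = 26x y,
    ∂Q/∂x - ∂P/∂y = 13.

D is the region x^2 + y^2 ≤ 4. Evaluating the double integral:

In polar coordinates (x = r cos θ, y = r sin θ, dA = r dr dθ) the integrand becomes 13, so

    ∬_D (13) dA = ∫_0^{2π} ∫_0^{2} (13) · r dr dθ.

Inner (r from 0 to 2): 26.
Outer (θ from 0 to 2π): 52π.

Therefore ∮_C P dx + Q dy = 52π.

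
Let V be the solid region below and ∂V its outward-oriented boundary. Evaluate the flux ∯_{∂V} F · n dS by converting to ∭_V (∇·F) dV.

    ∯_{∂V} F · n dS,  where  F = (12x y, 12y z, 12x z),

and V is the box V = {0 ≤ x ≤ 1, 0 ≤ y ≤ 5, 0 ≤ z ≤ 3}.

By the divergence theorem,

    ∯_{∂V} F · n dS = ∭_V (∇ · F) dV.

Compute the divergence:
    ∇ · F = ∂F_x/∂x + ∂F_y/∂y + ∂F_z/∂z = 12y + 12z + 12x = 12x + 12y + 12z.

V is a rectangular box, so dV = dx dy dz with 0 ≤ x ≤ 1, 0 ≤ y ≤ 5, 0 ≤ z ≤ 3.

Integrate (12x + 12y + 12z) over V as an iterated integral:

    ∭_V (∇·F) dV = ∫_0^{1} ∫_0^{5} ∫_0^{3} (12x + 12y + 12z) dz dy dx.

Inner (z from 0 to 3): 36x + 36y + 54.
Middle (y from 0 to 5): 180x + 720.
Outer (x from 0 to 1): 810.

Therefore ∯_{∂V} F · n dS = 810.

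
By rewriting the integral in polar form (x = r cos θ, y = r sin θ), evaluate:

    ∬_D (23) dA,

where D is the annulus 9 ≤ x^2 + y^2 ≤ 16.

The region D is 3 ≤ r ≤ 4, 0 ≤ θ ≤ 2π in polar coordinates, where x = r cos(θ), y = r sin(θ), and dA = r dr dθ.

Under the substitution, the integrand becomes 23, so

    ∬_D (23) dA = ∫_{0}^{2π} ∫_{3}^{4} (23) · r dr dθ.

Inner integral (in r): ∫_{3}^{4} (23) · r dr = 161/2.

Outer integral (in θ): ∫_{0}^{2π} (161/2) dθ = 161π.

Therefore ∬_D (23) dA = 161π.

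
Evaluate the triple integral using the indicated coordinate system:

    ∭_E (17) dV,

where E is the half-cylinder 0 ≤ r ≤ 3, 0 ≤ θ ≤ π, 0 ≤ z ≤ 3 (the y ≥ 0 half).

In cylindrical coordinates, x = r cos(θ), y = r sin(θ), z = z, and dV = r dr dθ dz.

The integrand becomes 17, so

    ∭_E (17) dV = ∫_{0}^{π} ∫_{0}^{3} ∫_{0}^{3} (17) · r dz dr dθ.

Inner (z): 51r.
Middle (r from 0 to 3): 459/2.
Outer (θ): 459π/2.

Therefore the triple integral equals 459π/2.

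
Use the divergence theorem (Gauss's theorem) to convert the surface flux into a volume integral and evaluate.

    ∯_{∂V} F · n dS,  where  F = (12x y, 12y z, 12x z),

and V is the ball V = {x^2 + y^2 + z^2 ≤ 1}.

By the divergence theorem,

    ∯_{∂V} F · n dS = ∭_V (∇ · F) dV.

Compute the divergence:
    ∇ · F = ∂F_x/∂x + ∂F_y/∂y + ∂F_z/∂z = 12y + 12z + 12x = 12x + 12y + 12z.

In spherical coordinates, x = ρ sin(φ) cos(θ), y = ρ sin(φ) sin(θ), z = ρ cos(φ), dV = ρ^2 sin(φ) dρ dφ dθ, with 0 ≤ ρ ≤ 1, 0 ≤ φ ≤ π, 0 ≤ θ ≤ 2π.

The integrand, after substitution and multiplying by the volume element, becomes (12ρ (sqrt(2)sin(φ)sin(θ + π/4) + cos(φ))) · ρ^2 sin(φ), so

    ∭_V (∇·F) dV = ∫_0^{2π} ∫_0^{π} ∫_0^{1} (12ρ (sqrt(2)sin(φ)sin(θ + π/4) + cos(φ))) · ρ^2 sin(φ) dρ dφ dθ.

Inner (ρ from 0 to 1): 3(sqrt(2)sin(φ)sin(θ + π/4) + cos(φ))sin(φ).
Middle (φ from 0 to π): 3sqrt(2)π sin(θ + π/4)/2.
Outer (θ from 0 to 2π): 0.

Therefore ∯_{∂V} F · n dS = 0.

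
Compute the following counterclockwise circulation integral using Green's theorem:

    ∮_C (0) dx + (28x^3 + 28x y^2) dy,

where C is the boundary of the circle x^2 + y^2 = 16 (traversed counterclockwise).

Green's theorem converts the closed line integral into a double integral over the enclosed region D:

    ∮_C P dx + Q dy = ∬_D (∂Q/∂x - ∂P/∂y) dA.

Here P = 0, Q = 28x^3 + 28x y^2, so

    ∂Q/∂x = 84x^2 + 28y^2,    ∂P/∂y = 0,
    ∂Q/∂x - ∂P/∂y = 84x^2 + 28y^2.

D is the region x^2 + y^2 ≤ 16. Evaluating the double integral:

In polar coordinates (x = r cos θ, y = r sin θ, dA = r dr dθ) the integrand becomes 28r^2(cos(2θ) + 2), so

    ∬_D (84x^2 + 28y^2) dA = ∫_0^{2π} ∫_0^{4} (28r^2(cos(2θ) + 2)) · r dr dθ.

Inner (r from 0 to 4): 1792cos(2θ) + 3584.
Outer (θ from 0 to 2π): 7168π.

Therefore ∮_C P dx + Q dy = 7168π.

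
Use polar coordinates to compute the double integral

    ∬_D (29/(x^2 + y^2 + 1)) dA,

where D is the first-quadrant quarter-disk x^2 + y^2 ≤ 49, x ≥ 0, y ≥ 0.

The region D is 0 ≤ r ≤ 7, 0 ≤ θ ≤ π/2 in polar coordinates, where x = r cos(θ), y = r sin(θ), and dA = r dr dθ.

Under the substitution, the integrand becomes 29/(r^2 + 1), so

    ∬_D (29/(x^2 + y^2 + 1)) dA = ∫_{0}^{π/2} ∫_{0}^{7} (29/(r^2 + 1)) · r dr dθ.

Inner integral (in r): ∫_{0}^{7} (29/(r^2 + 1)) · r dr = 29log(50)/2.

Outer integral (in θ): ∫_{0}^{π/2} (29log(50)/2) dθ = 29π log(50)/4.

Therefore ∬_D (29/(x^2 + y^2 + 1)) dA = 29π log(50)/4.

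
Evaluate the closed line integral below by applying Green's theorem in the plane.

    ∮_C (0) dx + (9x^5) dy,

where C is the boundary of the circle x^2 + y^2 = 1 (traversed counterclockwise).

Green's theorem converts the closed line integral into a double integral over the enclosed region D:

    ∮_C P dx + Q dy = ∬_D (∂Q/∂x - ∂P/∂y) dA.

Here P = 0, Q = 9x^5, so

    ∂Q/∂x = 45x^4,    ∂P/∂y = 0,
    ∂Q/∂x - ∂P/∂y = 45x^4.

D is the region x^2 + y^2 ≤ 1. Evaluating the double integral:

In polar coordinates (x = r cos θ, y = r sin θ, dA = r dr dθ) the integrand becomes 45r^4cos(θ)^4, so

    ∬_D (45x^4) dA = ∫_0^{2π} ∫_0^{1} (45r^4cos(θ)^4) · r dr dθ.

Inner (r from 0 to 1): 15cos(θ)^4/2.
Outer (θ from 0 to 2π): 45π/8.

Therefore ∮_C P dx + Q dy = 45π/8.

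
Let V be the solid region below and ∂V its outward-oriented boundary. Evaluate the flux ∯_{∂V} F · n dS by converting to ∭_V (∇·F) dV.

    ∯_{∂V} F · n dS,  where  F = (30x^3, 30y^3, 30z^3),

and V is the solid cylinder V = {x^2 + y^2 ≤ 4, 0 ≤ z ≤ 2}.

By the divergence theorem,

    ∯_{∂V} F · n dS = ∭_V (∇ · F) dV.

Compute the divergence:
    ∇ · F = ∂F_x/∂x + ∂F_y/∂y + ∂F_z/∂z = 90x^2 + 90y^2 + 90z^2.

In cylindrical coordinates, x = r cos(θ), y = r sin(θ), z = z, dV = r dr dθ dz, with 0 ≤ r ≤ 2, 0 ≤ θ ≤ 2π, 0 ≤ z ≤ 2.

The integrand, after substitution and multiplying by the volume element, becomes (90r^2 + 90z^2) · r, so

    ∭_V (∇·F) dV = ∫_0^{2π} ∫_0^{2} ∫_0^{2} (90r^2 + 90z^2) · r dz dr dθ.

Inner (z from 0 to 2): 180r^3 + 240r.
Middle (r from 0 to 2): 1200.
Outer (θ from 0 to 2π): 2400π.

Therefore ∯_{∂V} F · n dS = 2400π.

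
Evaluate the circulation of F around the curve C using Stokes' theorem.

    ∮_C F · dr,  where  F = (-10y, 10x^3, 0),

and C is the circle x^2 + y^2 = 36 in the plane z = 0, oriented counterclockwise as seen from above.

Let S be the flat disk x^2 + y^2 ≤ 36 in the plane z = 0, with upward unit normal n̂ = ẑ. By Stokes' theorem,

    ∮_C F · dr = ∬_S (∇ × F) · n̂ dS = ∬_D (curl F)_z dA,

where D is the disk x^2 + y^2 ≤ 36.

Compute the curl of F = (-10y, 10x^3, 0):
    (∇ × F)_x = ∂F_z/∂y - ∂F_y/∂z = 0,
    (∇ × F)_y = ∂F_x/∂z - ∂F_z/∂x = 0,
    (∇ × F)_z = ∂F_y/∂x - ∂F_x/∂y = 30x^2 + 10.

On z = 0, (curl F)_z = 30x^2 + 10.

Convert to polar (x = r cos θ, y = r sin θ, dA = r dr dθ); the integrand becomes 30r^2cos(θ)^2 + 10, so

    ∬_D (curl F)_z dA = ∫_0^{2π} ∫_0^{6} (30r^2cos(θ)^2 + 10) · r dr dθ.

Inner (r from 0 to 6): 9720cos(θ)^2 + 180.
Outer (θ from 0 to 2π): 10080π.

Therefore ∮_C F · dr = 10080π.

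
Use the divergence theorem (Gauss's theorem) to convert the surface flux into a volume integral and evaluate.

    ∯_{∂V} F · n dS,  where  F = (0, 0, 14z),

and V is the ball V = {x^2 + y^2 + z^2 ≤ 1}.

By the divergence theorem,

    ∯_{∂V} F · n dS = ∭_V (∇ · F) dV.

Compute the divergence:
    ∇ · F = ∂F_x/∂x + ∂F_y/∂y + ∂F_z/∂z = 0 + 0 + 14 = 14.

In spherical coordinates, x = ρ sin(φ) cos(θ), y = ρ sin(φ) sin(θ), z = ρ cos(φ), dV = ρ^2 sin(φ) dρ dφ dθ, with 0 ≤ ρ ≤ 1, 0 ≤ φ ≤ π, 0 ≤ θ ≤ 2π.

The integrand, after substitution and multiplying by the volume element, becomes (14) · ρ^2 sin(φ), so

    ∭_V (∇·F) dV = ∫_0^{2π} ∫_0^{π} ∫_0^{1} (14) · ρ^2 sin(φ) dρ dφ dθ.

Inner (ρ from 0 to 1): 14sin(φ)/3.
Middle (φ from 0 to π): 28/3.
Outer (θ from 0 to 2π): 56π/3.

Therefore ∯_{∂V} F · n dS = 56π/3.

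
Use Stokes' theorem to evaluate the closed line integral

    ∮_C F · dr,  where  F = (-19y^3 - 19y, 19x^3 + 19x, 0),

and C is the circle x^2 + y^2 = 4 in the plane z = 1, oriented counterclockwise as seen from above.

Let S be the flat disk x^2 + y^2 ≤ 4 in the plane z = 1, with upward unit normal n̂ = ẑ. By Stokes' theorem,

    ∮_C F · dr = ∬_S (∇ × F) · n̂ dS = ∬_D (curl F)_z dA,

where D is the disk x^2 + y^2 ≤ 4.

Compute the curl of F = (-19y^3 - 19y, 19x^3 + 19x, 0):
    (∇ × F)_x = ∂F_z/∂y - ∂F_y/∂z = 0,
    (∇ × F)_y = ∂F_x/∂z - ∂F_z/∂x = 0,
    (∇ × F)_z = ∂F_y/∂x - ∂F_x/∂y = 57x^2 + 57y^2 + 38.

On z = 1, (curl F)_z = 57x^2 + 57y^2 + 38.

Convert to polar (x = r cos θ, y = r sin θ, dA = r dr dθ); the integrand becomes 57r^2 + 38, so

    ∬_D (curl F)_z dA = ∫_0^{2π} ∫_0^{2} (57r^2 + 38) · r dr dθ.

Inner (r from 0 to 2): 304.
Outer (θ from 0 to 2π): 608π.

Therefore ∮_C F · dr = 608π.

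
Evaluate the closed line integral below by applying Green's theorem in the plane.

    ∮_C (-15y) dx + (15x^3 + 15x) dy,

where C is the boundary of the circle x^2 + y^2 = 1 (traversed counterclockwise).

Green's theorem converts the closed line integral into a double integral over the enclosed region D:

    ∮_C P dx + Q dy = ∬_D (∂Q/∂x - ∂P/∂y) dA.

Here P = -15y, Q = 15x^3 + 15x, so

    ∂Q/∂x = 45x^2 + 15,    ∂P/∂y = -15,
    ∂Q/∂x - ∂P/∂y = 45x^2 + 30.

D is the region x^2 + y^2 ≤ 1. Evaluating the double integral:

In polar coordinates (x = r cos θ, y = r sin θ, dA = r dr dθ) the integrand becomes 45r^2cos(θ)^2 + 30, so

    ∬_D (45x^2 + 30) dA = ∫_0^{2π} ∫_0^{1} (45r^2cos(θ)^2 + 30) · r dr dθ.

Inner (r from 0 to 1): 45cos(θ)^2/4 + 15.
Outer (θ from 0 to 2π): 165π/4.

Therefore ∮_C P dx + Q dy = 165π/4.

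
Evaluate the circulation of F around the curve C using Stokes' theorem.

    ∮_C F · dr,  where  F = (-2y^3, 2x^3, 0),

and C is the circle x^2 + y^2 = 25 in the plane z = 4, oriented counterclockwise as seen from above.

Let S be the flat disk x^2 + y^2 ≤ 25 in the plane z = 4, with upward unit normal n̂ = ẑ. By Stokes' theorem,

    ∮_C F · dr = ∬_S (∇ × F) · n̂ dS = ∬_D (curl F)_z dA,

where D is the disk x^2 + y^2 ≤ 25.

Compute the curl of F = (-2y^3, 2x^3, 0):
    (∇ × F)_x = ∂F_z/∂y - ∂F_y/∂z = 0,
    (∇ × F)_y = ∂F_x/∂z - ∂F_z/∂x = 0,
    (∇ × F)_z = ∂F_y/∂x - ∂F_x/∂y = 6x^2 + 6y^2.

On z = 4, (curl F)_z = 6x^2 + 6y^2.

Convert to polar (x = r cos θ, y = r sin θ, dA = r dr dθ); the integrand becomes 6r^2, so

    ∬_D (curl F)_z dA = ∫_0^{2π} ∫_0^{5} (6r^2) · r dr dθ.

Inner (r from 0 to 5): 1875/2.
Outer (θ from 0 to 2π): 1875π.

Therefore ∮_C F · dr = 1875π.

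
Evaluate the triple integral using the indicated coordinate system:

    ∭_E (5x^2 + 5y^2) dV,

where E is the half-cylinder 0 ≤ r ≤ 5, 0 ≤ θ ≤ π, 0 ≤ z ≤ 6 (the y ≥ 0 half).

In cylindrical coordinates, x = r cos(θ), y = r sin(θ), z = z, and dV = r dr dθ dz.

The integrand becomes 5r^2, so

    ∭_E (5x^2 + 5y^2) dV = ∫_{0}^{π} ∫_{0}^{5} ∫_{0}^{6} (5r^2) · r dz dr dθ.

Inner (z): 30r^3.
Middle (r from 0 to 5): 9375/2.
Outer (θ): 9375π/2.

Therefore the triple integral equals 9375π/2.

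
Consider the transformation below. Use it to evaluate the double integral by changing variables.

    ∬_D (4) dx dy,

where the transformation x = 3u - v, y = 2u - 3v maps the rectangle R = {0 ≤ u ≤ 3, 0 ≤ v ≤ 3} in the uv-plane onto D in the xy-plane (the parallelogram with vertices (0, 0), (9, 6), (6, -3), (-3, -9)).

Compute the Jacobian determinant of (x, y) with respect to (u, v):

    ∂(x,y)/∂(u,v) = | 3  -1 | = (3)(-3) - (-1)(2) = -7.
                   | 2  -3 |

Its absolute value is |J| = 7 (the area scaling factor).

Substituting x = 3u - v, y = 2u - 3v into the integrand,

    4 → 4,

so the integral becomes

    ∬_R (4) · |J| du dv = ∫_0^3 ∫_0^3 (28) dv du.

Inner (v): 84.
Outer (u): 252.

Therefore ∬_D (4) dx dy = 252.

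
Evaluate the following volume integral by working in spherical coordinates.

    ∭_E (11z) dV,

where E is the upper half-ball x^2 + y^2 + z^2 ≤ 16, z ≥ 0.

In spherical coordinates, x = ρ sin(φ) cos(θ), y = ρ sin(φ) sin(θ), z = ρ cos(φ), and dV = ρ^2 sin(φ) dρ dφ dθ.

The integrand becomes 11ρ cos(φ), so

    ∭_E (11z) dV = ∫_{0}^{2π} ∫_{0}^{π/2} ∫_{0}^{4} (11ρ cos(φ)) · ρ^2 sin(φ) dρ dφ dθ.

Inner (ρ): 352sin(2φ).
Middle (φ): 352.
Outer (θ): 704π.

Therefore the triple integral equals 704π.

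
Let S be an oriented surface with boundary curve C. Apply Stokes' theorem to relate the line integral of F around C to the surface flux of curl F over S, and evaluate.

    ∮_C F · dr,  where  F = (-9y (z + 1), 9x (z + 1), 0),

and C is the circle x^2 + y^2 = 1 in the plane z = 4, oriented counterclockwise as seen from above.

Let S be the flat disk x^2 + y^2 ≤ 1 in the plane z = 4, with upward unit normal n̂ = ẑ. By Stokes' theorem,

    ∮_C F · dr = ∬_S (∇ × F) · n̂ dS = ∬_D (curl F)_z dA,

where D is the disk x^2 + y^2 ≤ 1.

Compute the curl of F = (-9y (z + 1), 9x (z + 1), 0):
    (∇ × F)_x = ∂F_z/∂y - ∂F_y/∂z = -9x,
    (∇ × F)_y = ∂F_x/∂z - ∂F_z/∂x = -9y,
    (∇ × F)_z = ∂F_y/∂x - ∂F_x/∂y = 18z + 18.

On z = 4, (curl F)_z = 90.

Convert to polar (x = r cos θ, y = r sin θ, dA = r dr dθ); the integrand becomes 90, so

    ∬_D (curl F)_z dA = ∫_0^{2π} ∫_0^{1} (90) · r dr dθ.

Inner (r from 0 to 1): 45.
Outer (θ from 0 to 2π): 90π.

Therefore ∮_C F · dr = 90π.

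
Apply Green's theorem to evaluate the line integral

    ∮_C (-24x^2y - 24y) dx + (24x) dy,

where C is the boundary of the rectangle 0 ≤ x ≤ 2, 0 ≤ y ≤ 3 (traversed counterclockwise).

Green's theorem converts the closed line integral into a double integral over the enclosed region D:

    ∮_C P dx + Q dy = ∬_D (∂Q/∂x - ∂P/∂y) dA.

Here P = -24x^2y - 24y, Q = 24x, so

    ∂Q/∂x = 24,    ∂P/∂y = -24x^2 - 24,
    ∂Q/∂x - ∂P/∂y = 24x^2 + 48.

D is the region 0 ≤ x ≤ 2, 0 ≤ y ≤ 3. Evaluating the double integral:

    ∬_D (24x^2 + 48) dA = ∫_0^{2} ∫_0^{3} (24x^2 + 48) dy dx.

Inner (y from 0 to 3): 72x^2 + 144.
Outer (x from 0 to 2): 480.

Therefore ∮_C P dx + Q dy = 480.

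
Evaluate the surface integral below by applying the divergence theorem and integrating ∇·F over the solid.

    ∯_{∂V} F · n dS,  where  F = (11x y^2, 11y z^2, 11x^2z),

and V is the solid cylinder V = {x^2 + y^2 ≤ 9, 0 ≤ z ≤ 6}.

By the divergence theorem,

    ∯_{∂V} F · n dS = ∭_V (∇ · F) dV.

Compute the divergence:
    ∇ · F = ∂F_x/∂x + ∂F_y/∂y + ∂F_z/∂z = 11y^2 + 11z^2 + 11x^2 = 11x^2 + 11y^2 + 11z^2.

In cylindrical coordinates, x = r cos(θ), y = r sin(θ), z = z, dV = r dr dθ dz, with 0 ≤ r ≤ 3, 0 ≤ θ ≤ 2π, 0 ≤ z ≤ 6.

The integrand, after substitution and multiplying by the volume element, becomes (11r^2 + 11z^2) · r, so

    ∭_V (∇·F) dV = ∫_0^{2π} ∫_0^{3} ∫_0^{6} (11r^2 + 11z^2) · r dz dr dθ.

Inner (z from 0 to 6): 66r (r^2 + 12).
Middle (r from 0 to 3): 9801/2.
Outer (θ from 0 to 2π): 9801π.

Therefore ∯_{∂V} F · n dS = 9801π.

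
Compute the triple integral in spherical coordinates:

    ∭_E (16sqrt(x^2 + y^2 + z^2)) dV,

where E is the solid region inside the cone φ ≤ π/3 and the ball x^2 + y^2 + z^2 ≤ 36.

In spherical coordinates, x = ρ sin(φ) cos(θ), y = ρ sin(φ) sin(θ), z = ρ cos(φ), and dV = ρ^2 sin(φ) dρ dφ dθ.

The integrand becomes 16ρ, so

    ∭_E (16sqrt(x^2 + y^2 + z^2)) dV = ∫_{0}^{2π} ∫_{0}^{π/3} ∫_{0}^{6} (16ρ) · ρ^2 sin(φ) dρ dφ dθ.

Inner (ρ): 5184sin(φ).
Middle (φ): 2592.
Outer (θ): 5184π.

Therefore the triple integral equals 5184π.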